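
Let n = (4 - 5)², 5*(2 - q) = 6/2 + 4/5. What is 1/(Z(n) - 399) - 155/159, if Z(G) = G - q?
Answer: -517010/528993 ≈ -0.97735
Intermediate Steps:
q = 31/25 (q = 2 - (6/2 + 4/5)/5 = 2 - (6*(½) + 4*(⅕))/5 = 2 - (3 + ⅘)/5 = 2 - ⅕*19/5 = 2 - 19/25 = 31/25 ≈ 1.2400)
n = 1 (n = (-1)² = 1)
Z(G) = -31/25 + G (Z(G) = G - 1*31/25 = G - 31/25 = -31/25 + G)
1/(Z(n) - 399) - 155/159 = 1/((-31/25 + 1) - 399) - 155/159 = 1/(-6/25 - 399) - 155*1/159 = 1/(-9981/25) - 155/159 = -25/9981 - 155/159 = -517010/528993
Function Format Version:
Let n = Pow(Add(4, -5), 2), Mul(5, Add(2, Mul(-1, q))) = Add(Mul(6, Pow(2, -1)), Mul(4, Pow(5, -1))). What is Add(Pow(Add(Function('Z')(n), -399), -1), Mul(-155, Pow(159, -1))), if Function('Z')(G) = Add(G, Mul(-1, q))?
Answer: Rational(-517010, 528993) ≈ -0.97735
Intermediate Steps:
q = Rational(31, 25) (q = Add(2, Mul(Rational(-1, 5), Add(Mul(6, Pow(2, -1)), Mul(4, Pow(5, -1))))) = Add(2, Mul(Rational(-1, 5), Add(Mul(6, Rational(1, 2)), Mul(4, Rational(1, 5))))) = Add(2, Mul(Rational(-1, 5), Add(3, Rational(4, 5)))) = Add(2, Mul(Rational(-1, 5), Rational(19, 5))) = Add(2, Rational(-19, 25)) = Rational(31, 25) ≈ 1.2400)
n = 1 (n = Pow(-1, 2) = 1)
Function('Z')(G) = Add(Rational(-31, 25), G) (Function('Z')(G) = Add(G, Mul(-1, Rational(31, 25))) = Add(G, Rational(-31, 25)) = Add(Rational(-31, 25), G))
Add(Pow(Add(Function('Z')(n), -399), -1), Mul(-155, Pow(159, -1))) = Add(Pow(Add(Add(Rational(-31, 25), 1), -399), -1), Mul(-155, Pow(159, -1))) = Add(Pow(Add(Rational(-6, 25), -399), -1), Mul(-155, Rational(1, 159))) = Add(Pow(Rational(-9981, 25), -1), Rational(-155, 159)) = Add(Rational(-25, 9981), Rational(-155, 159)) = Rational(-517010, 528993)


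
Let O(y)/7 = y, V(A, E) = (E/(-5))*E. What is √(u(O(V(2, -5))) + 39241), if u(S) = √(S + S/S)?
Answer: √(39241 + I*√34) ≈ 198.09 + 0.015*I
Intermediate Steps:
V(A, E) = -E²/5 (V(A, E) = (E*(-⅕))*E = (-E/5)*E = -E²/5)
O(y) = 7*y
u(S) = √(1 + S) (u(S) = √(S + 1) = √(1 + S))
√(u(O(V(2, -5))) + 39241) = √(√(1 + 7*(-⅕*(-5)²)) + 39241) = √(√(1 + 7*(-⅕*25)) + 39241) = √(√(1 + 7*(-5)) + 39241) = √(√(1 - 35) + 39241) = √(√(-34) + 39241) = √(I*√34 + 39241) = √(39241 + I*√34)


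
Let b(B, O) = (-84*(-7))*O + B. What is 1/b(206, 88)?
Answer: 1/51950 ≈ 1.9249e-5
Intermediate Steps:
b(B, O) = B + 588*O (b(B, O) = 588*O + B = B + 588*O)
1/b(206, 88) = 1/(206 + 588*88) = 1/(206 + 51744) = 1/51950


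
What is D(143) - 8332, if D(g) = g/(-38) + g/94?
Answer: -7442478/893 ≈ -8334.2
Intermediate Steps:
D(g) = -14*g/893 (D(g) = g*(-1/38) + g*(1/94) = -g/38 + g/94 = -14*g/893)
D(143) - 8332 = -14/893*143 - 8332 = -2002/893 - 8332 = -7442478/893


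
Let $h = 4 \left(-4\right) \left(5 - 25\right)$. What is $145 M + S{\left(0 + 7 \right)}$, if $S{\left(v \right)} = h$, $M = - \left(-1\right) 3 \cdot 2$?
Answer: $1190$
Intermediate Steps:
$M = 6$ ($M = \left(-1\right) \left(-3\right) 2 = 3 \cdot 2 = 6$)
$h = 320$ ($h = - 16 \left(5 - 25\right) = \left(-16\right) \left(-20\right) = 320$)
$S{\left(v \right)} = 320$
$145 M + S{\left(0 + 7 \right)} = 145 \cdot 6 + 320 = 870 + 320 = 1190$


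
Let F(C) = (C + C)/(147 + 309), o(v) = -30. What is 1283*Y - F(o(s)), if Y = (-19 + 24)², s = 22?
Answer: 1218855/38 ≈ 32075.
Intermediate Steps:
Y = 25 (Y = 5² = 25)
F(C) = C/228 (F(C) = (2*C)/456 = (2*C)*(1/456) = C/228)
1283*Y - F(o(s)) = 1283*25 - (-30)/228 = 32075 - 1*(-5/38) = 32075 + 5/38 = 1218855/38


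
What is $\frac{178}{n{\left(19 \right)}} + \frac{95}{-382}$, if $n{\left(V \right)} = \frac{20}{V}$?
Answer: $\frac{161253}{955} \approx 168.85$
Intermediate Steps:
$\frac{178}{n{\left(19 \right)}} + \frac{95}{-382} = \frac{178}{20 \cdot \frac{1}{19}} + \frac{95}{-382} = \frac{178}{20 \cdot \frac{1}{19}} + 95 \left(- \frac{1}{382}\right) = \frac{178}{\frac{20}{19}} - \frac{95}{382} = 178 \cdot \frac{19}{20} - \frac{95}{382} = \frac{1691}{10} - \frac{95}{382} = \frac{161253}{955}$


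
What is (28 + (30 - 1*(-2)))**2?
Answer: 3600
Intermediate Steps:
(28 + (30 - 1*(-2)))**2 = (28 + (30 + 2))**2 = (28 + 32)**2 = 60**2 = 3600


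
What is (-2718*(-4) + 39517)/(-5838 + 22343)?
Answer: 50389/16505 ≈ 3.0530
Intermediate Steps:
(-2718*(-4) + 39517)/(-5838 + 22343) = (10872 + 39517)/16505 = 50389*(1/16505) = 50389/16505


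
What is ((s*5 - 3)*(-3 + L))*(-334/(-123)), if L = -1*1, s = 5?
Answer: -29392/123 ≈ -238.96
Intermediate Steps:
L = -1
((s*5 - 3)*(-3 + L))*(-334/(-123)) = ((5*5 - 3)*(-3 - 1))*(-334/(-123)) = ((25 - 3)*(-4))*(-334*(-1/123)) = (22*(-4))*(334/123) = -88*334/123 = -29392/123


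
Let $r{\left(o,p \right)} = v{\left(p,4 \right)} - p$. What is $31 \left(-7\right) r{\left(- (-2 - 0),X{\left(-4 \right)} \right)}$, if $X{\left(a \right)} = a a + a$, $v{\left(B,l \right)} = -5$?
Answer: $3689$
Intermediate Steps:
$X{\left(a \right)} = a + a^{2}$ ($X{\left(a \right)} = a^{2} + a = a + a^{2}$)
$r{\left(o,p \right)} = -5 - p$
$31 \left(-7\right) r{\left(- (-2 - 0),X{\left(-4 \right)} \right)} = 31 \left(-7\right) \left(-5 - - 4 \left(1 - 4\right)\right) = - 217 \left(-5 - \left(-4\right) \left(-3\right)\right) = - 217 \left(-5 - 12\right) = \left(-217\right) \left(-17\right) = 3689$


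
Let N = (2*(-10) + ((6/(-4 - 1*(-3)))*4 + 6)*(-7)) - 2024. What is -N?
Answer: 1918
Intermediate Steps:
N = -1918 (N = (-20 + ((6/(-4 + 3))*4 + 6)*(-7)) - 2024 = (-20 + ((6/(-1))*4 + 6)*(-7)) - 2024 = (-20 + ((6*(-1))*4 + 6)*(-7)) - 2024 = (-20 + (-6*4 + 6)*(-7)) - 2024 = (-20 + (-24 + 6)*(-7)) - 2024 = (-20 - 18*(-7)) - 2024 = (-20 + 126) - 2024 = 106 - 2024 = -1918)
-N = -1*(-1918) = 1918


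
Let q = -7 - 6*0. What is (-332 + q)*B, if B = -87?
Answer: 29493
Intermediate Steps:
q = -7 (q = -7 + 0 = -7)
(-332 + q)*B = (-332 - 7)*(-87) = -339*(-87) = 29493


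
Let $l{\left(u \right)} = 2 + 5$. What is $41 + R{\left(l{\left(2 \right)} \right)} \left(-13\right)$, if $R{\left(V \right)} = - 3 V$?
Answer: $314$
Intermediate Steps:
$l{\left(u \right)} = 7$
$41 + R{\left(l{\left(2 \right)} \right)} \left(-13\right) = 41 + \left(-3\right) 7 \left(-13\right) = 41 - -273 = 41 + 273 = 314$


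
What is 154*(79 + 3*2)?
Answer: 13090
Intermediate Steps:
154*(79 + 3*2) = 154*(79 + 6) = 154*85 = 13090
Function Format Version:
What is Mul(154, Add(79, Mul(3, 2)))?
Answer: 13090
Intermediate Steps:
Mul(154, Add(79, Mul(3, 2))) = Mul(154, Add(79, 6)) = Mul(154, 85) = 13090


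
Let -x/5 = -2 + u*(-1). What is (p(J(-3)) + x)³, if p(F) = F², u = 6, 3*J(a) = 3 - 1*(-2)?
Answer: 57066625/729 ≈ 78281.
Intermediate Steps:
J(a) = 5/3 (J(a) = (3 - 1*(-2))/3 = (3 + 2)/3 = (⅓)*5 = 5/3)
x = 40 (x = -5*(-2 + 6*(-1)) = -5*(-2 - 6) = -5*(-8) = 40)
(p(J(-3)) + x)³ = ((5/3)² + 40)³ = (25/9 + 40)³ = (385/9)³ = 57066625/729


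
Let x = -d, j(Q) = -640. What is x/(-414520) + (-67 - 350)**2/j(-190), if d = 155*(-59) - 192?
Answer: -1802161099/6632320 ≈ -271.72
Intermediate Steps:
d = -9337 (d = -9145 - 192 = -9337)
x = 9337 (x = -1*(-9337) = 9337)
x/(-414520) + (-67 - 350)**2/j(-190) = 9337/(-414520) + (-67 - 350)**2/(-640) = 9337*(-1/414520) + (-417)**2*(-1/640) = -9337/414520 + 173889*(-1/640) = -9337/414520 - 173889/640 = -1802161099/6632320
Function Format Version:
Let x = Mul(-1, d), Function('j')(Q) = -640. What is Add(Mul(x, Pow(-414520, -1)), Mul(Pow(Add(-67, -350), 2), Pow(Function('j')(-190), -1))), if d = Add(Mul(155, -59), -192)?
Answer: Rational(-1802161099, 6632320) ≈ -271.72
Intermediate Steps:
d = -9337 (d = Add(-9145, -192) = -9337)
x = 9337 (x = Mul(-1, -9337) = 9337)
Add(Mul(x, Pow(-414520, -1)), Mul(Pow(Add(-67, -350), 2), Pow(Function('j')(-190), -1))) = Add(Mul(9337, Pow(-414520, -1)), Mul(Pow(Add(-67, -350), 2), Pow(-640, -1))) = Add(Mul(9337, Rational(-1, 414520)), Mul(Pow(-417, 2), Rational(-1, 640))) = Add(Rational(-9337, 414520), Mul(173889, Rational(-1, 640))) = Add(Rational(-9337, 414520), Rational(-173889, 640)) = Rational(-1802161099, 6632320)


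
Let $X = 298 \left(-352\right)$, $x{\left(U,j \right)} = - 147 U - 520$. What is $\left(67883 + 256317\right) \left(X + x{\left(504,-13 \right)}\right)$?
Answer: $-58195196800$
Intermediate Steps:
$x{\left(U,j \right)} = -520 - 147 U$
$X = -104896$
$\left(67883 + 256317\right) \left(X + x{\left(504,-13 \right)}\right) = \left(67883 + 256317\right) \left(-104896 - 74608\right) = 324200 \left(-104896 - 74608\right) = 324200 \left(-179504\right) = -58195196800$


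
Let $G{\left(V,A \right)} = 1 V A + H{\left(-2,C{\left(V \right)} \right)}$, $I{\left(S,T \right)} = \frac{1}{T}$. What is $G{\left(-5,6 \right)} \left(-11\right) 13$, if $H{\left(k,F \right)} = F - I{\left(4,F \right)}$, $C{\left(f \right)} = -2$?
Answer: $\frac{9009}{2} \approx 4504.5$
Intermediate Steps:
$H{\left(k,F \right)} = F - \frac{1}{F}$
$G{\left(V,A \right)} = - \frac{3}{2} + A V$ ($G{\left(V,A \right)} = 1 V A - \frac{3}{2} = V A - \frac{3}{2} = A V + \left(-2 + \frac{1}{2}\right) = A V - \frac{3}{2} = - \frac{3}{2} + A V$)
$G{\left(-5,6 \right)} \left(-11\right) 13 = \left(- \frac{3}{2} + 6 \left(-5\right)\right) \left(-11\right) 13 = \left(- \frac{3}{2} - 30\right) \left(-11\right) 13 = \left(- \frac{63}{2}\right) \left(-11\right) 13 = \frac{693}{2} \cdot 13 = \frac{9009}{2}$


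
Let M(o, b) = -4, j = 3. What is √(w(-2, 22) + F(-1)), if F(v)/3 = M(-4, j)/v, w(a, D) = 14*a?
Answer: 4*I ≈ 4.0*I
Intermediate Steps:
F(v) = -12/v (F(v) = 3*(-4/v) = -12/v)
√(w(-2, 22) + F(-1)) = √(14*(-2) - 12/(-1)) = √(-28 - 12*(-1)) = √(-28 + 12) = √(-16) = 4*I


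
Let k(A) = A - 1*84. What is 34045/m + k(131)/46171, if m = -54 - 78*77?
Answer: -314321375/55959252 ≈ -5.6170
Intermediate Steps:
k(A) = -84 + A (k(A) = A - 84 = -84 + A)
m = -6060 (m = -54 - 6006 = -6060)
34045/m + k(131)/46171 = 34045/(-6060) + (-84 + 131)/46171 = 34045*(-1/6060) + 47*(1/46171) = -6809/1212 + 47/46171 = -314321375/55959252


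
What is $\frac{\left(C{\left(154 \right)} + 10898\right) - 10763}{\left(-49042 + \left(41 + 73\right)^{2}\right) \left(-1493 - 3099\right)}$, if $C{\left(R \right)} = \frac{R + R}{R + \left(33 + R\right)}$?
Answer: $\frac{4213}{5131220192} \approx 8.2105 \cdot 10^{-7}$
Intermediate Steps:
$C{\left(R \right)} = \frac{2 R}{33 + 2 R}$
$\frac{\left(C{\left(154 \right)} + 10898\right) - 10763}{\left(-49042 + \left(41 + 73\right)^{2}\right) \left(-1493 - 3099\right)} = \frac{\left(2 \cdot 154 \frac{1}{33 + 2 \cdot 154} + 10898\right) - 10763}{\left(-49042 + \left(41 + 73\right)^{2}\right) \left(-1493 - 3099\right)} = \frac{\left(2 \cdot 154 \frac{1}{33 + 308} + 10898\right) - 10763}{\left(-49042 + 114^{2}\right) \left(-4592\right)} = \frac{\left(2 \cdot 154 \cdot \frac{1}{341} + 10898\right) - 10763}{\left(-49042 + 12996\right) \left(-4592\right)} = \frac{\left(2 \cdot 154 \cdot \frac{1}{341} + 10898\right) - 10763}{\left(-36046\right) \left(-4592\right)} = \frac{\left(\frac{28}{31} + 10898\right) - 10763}{165523232} = \left(\frac{337866}{31} - 10763\right) \frac{1}{165523232} = \frac{4213}{31} \cdot \frac{1}{165523232} = \frac{4213}{5131220192}$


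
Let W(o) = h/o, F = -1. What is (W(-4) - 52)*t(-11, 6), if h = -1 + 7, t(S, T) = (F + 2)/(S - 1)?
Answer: 107/24 ≈ 4.4583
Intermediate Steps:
t(S, T) = 1/(-1 + S) (t(S, T) = (-1 + 2)/(S - 1) = 1/(-1 + S))
h = 6
W(o) = 6/o
(W(-4) - 52)*t(-11, 6) = (6/(-4) - 52)/(-1 - 11) = (6*(-1/4) - 52)/(-12) = (-3/2 - 52)*(-1/12) = -107/2*(-1/12) = 107/24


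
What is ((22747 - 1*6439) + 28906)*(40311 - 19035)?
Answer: 961973064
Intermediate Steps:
((22747 - 1*6439) + 28906)*(40311 - 19035) = ((22747 - 6439) + 28906)*21276 = (16308 + 28906)*21276 = 45214*21276 = 961973064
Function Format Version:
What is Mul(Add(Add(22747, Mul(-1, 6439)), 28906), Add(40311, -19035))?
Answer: 961973064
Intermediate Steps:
Mul(Add(Add(22747, Mul(-1, 6439)), 28906), Add(40311, -19035)) = Mul(Add(Add(22747, -6439), 28906), 21276) = Mul(Add(16308, 28906), 21276) = Mul(45214, 21276) = 961973064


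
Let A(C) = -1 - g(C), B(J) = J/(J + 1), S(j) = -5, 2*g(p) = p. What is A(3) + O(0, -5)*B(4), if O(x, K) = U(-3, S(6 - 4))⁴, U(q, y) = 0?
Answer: -5/2 ≈ -2.5000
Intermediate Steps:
g(p) = p/2
B(J) = J/(1 + J)
O(x, K) = 0 (O(x, K) = 0⁴ = 0)
A(C) = -1 - C/2
A(3) + O(0, -5)*B(4) = (-1 - ½*3) + 0*(4/(1 + 4)) = (-1 - 3/2) + 0*(4/5) = -5/2 + 0*(4*(⅕)) = -5/2 + 0*(⅘) = -5/2 + 0 = -5/2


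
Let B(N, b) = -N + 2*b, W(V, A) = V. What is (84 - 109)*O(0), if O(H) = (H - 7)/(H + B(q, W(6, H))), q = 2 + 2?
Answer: 175/8 ≈ 21.875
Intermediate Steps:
q = 4
O(H) = (-7 + H)/(8 + H) (O(H) = (H - 7)/(H + (-1*4 + 2*6)) = (-7 + H)/(H + (-4 + 12)) = (-7 + H)/(H + 8) = (-7 + H)/(8 + H))
(84 - 109)*O(0) = (84 - 109)*((-7 + 0)/(8 + 0)) = -25*(-7)/8 = -25*(-7/8) = 175/8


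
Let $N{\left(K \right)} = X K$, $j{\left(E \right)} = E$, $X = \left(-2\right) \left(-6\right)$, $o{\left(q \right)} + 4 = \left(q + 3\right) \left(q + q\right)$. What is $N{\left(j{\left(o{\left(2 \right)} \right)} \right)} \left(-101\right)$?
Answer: $-19392$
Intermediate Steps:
$o{\left(q \right)} = -4 + 2 q \left(3 + q\right)$ ($o{\left(q \right)} = -4 + \left(q + 3\right) \left(q + q\right) = -4 + \left(3 + q\right) 2 q = -4 + 2 q \left(3 + q\right)$)
$X = 12$
$N{\left(K \right)} = 12 K$
$N{\left(j{\left(o{\left(2 \right)} \right)} \right)} \left(-101\right) = 12 \left(-4 + 2 \cdot 2^{2} + 6 \cdot 2\right) \left(-101\right) = 12 \left(-4 + 2 \cdot 4 + 12\right) \left(-101\right) = 12 \left(-4 + 8 + 12\right) \left(-101\right) = 12 \cdot 16 \left(-101\right) = 192 \left(-101\right) = -19392$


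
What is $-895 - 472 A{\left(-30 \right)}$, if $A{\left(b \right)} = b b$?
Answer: $-425695$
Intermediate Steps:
$A{\left(b \right)} = b^{2}$
$-895 - 472 A{\left(-30 \right)} = -895 - 472 \left(-30\right)^{2} = -895 - 424800 = -425695$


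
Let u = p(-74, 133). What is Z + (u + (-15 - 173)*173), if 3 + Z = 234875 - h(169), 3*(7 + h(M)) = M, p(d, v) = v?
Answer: 607295/3 ≈ 2.0243e+5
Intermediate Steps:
u = 133
h(M) = -7 + M/3
Z = 704468/3 (Z = -3 + (234875 - (-7 + (⅓)*169)) = -3 + (234875 - (-7 + 169/3)) = -3 + (234875 - 1*148/3) = -3 + (234875 - 148/3) = -3 + 704477/3 = 704468/3 ≈ 2.3482e+5)
Z + (u + (-15 - 173)*173) = 704468/3 + (133 + (-15 - 173)*173) = 704468/3 + (133 - 188*173) = 704468/3 + (133 - 32524) = 704468/3 - 32391 = 607295/3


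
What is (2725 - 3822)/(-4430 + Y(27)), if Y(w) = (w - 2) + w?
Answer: 1097/4378 ≈ 0.25057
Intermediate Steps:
Y(w) = -2 + 2*w (Y(w) = (-2 + w) + w = -2 + 2*w)
(2725 - 3822)/(-4430 + Y(27)) = (2725 - 3822)/(-4430 + (-2 + 2*27)) = -1097/(-4430 + (-2 + 54)) = -1097/(-4430 + 52) = -1097/(-4378) = -1097*(-1/4378) = 1097/4378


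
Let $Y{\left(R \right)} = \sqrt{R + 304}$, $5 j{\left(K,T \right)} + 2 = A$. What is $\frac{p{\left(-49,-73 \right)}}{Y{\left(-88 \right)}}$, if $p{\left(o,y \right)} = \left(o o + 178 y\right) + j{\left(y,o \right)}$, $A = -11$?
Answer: $- \frac{26489 \sqrt{6}}{90} \approx -720.94$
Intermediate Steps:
$j{\left(K,T \right)} = - \frac{13}{5}$ ($j{\left(K,T \right)} = - \frac{2}{5} + \frac{1}{5} \left(-11\right) = - \frac{2}{5} - \frac{11}{5} = - \frac{13}{5}$)
$Y{\left(R \right)} = \sqrt{304 + R}$
$p{\left(o,y \right)} = - \frac{13}{5} + o^{2} + 178 y$ ($p{\left(o,y \right)} = \left(o o + 178 y\right) - \frac{13}{5} = \left(o^{2} + 178 y\right) - \frac{13}{5} = - \frac{13}{5} + o^{2} + 178 y$)
$\frac{p{\left(-49,-73 \right)}}{Y{\left(-88 \right)}} = \frac{- \frac{13}{5} + \left(-49\right)^{2} + 178 \left(-73\right)}{\sqrt{304 - 88}} = \frac{- \frac{13}{5} + 2401 - 12994}{\sqrt{216}} = - \frac{52978}{5 \cdot 6 \sqrt{6}} = - \frac{52978 \frac{\sqrt{6}}{36}}{5} = - \frac{26489 \sqrt{6}}{90}$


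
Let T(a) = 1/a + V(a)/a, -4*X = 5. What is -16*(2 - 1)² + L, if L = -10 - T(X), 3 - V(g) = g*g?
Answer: -481/20 ≈ -24.050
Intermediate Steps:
X = -5/4 (X = -¼*5 = -5/4 ≈ -1.2500)
V(g) = 3 - g² (V(g) = 3 - g*g = 3 - g²)
T(a) = 1/a + (3 - a²)/a
L = -161/20 (L = -10 - (-1*(-5/4) + 4/(-5/4)) = -10 - (5/4 + 4*(-⅘)) = -10 - (5/4 - 16/5) = -10 - 1*(-39/20) = -10 + 39/20 = -161/20 ≈ -8.0500)
-16*(2 - 1)² + L = -16*(2 - 1)² - 161/20 = -16*1² - 161/20 = -16*1 - 161/20 = -16 - 161/20 = -481/20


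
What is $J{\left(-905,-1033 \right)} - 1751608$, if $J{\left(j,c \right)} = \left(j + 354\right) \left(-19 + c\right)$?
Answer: $-1171956$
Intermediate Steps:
$J{\left(j,c \right)} = \left(-19 + c\right) \left(354 + j\right)$ ($J{\left(j,c \right)} = \left(354 + j\right) \left(-19 + c\right) = \left(-19 + c\right) \left(354 + j\right)$)
$J{\left(-905,-1033 \right)} - 1751608 = \left(-6726 - -17195 + 354 \left(-1033\right) - -934865\right) - 1751608 = \left(-6726 + 17195 - 365682 + 934865\right) - 1751608 = 579652 - 1751608 = -1171956$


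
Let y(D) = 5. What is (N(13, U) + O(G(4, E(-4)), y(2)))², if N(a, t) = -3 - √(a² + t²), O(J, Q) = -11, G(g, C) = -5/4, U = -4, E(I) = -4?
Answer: (14 + √185)² ≈ 761.84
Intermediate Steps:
G(g, C) = -5/4 (G(g, C) = -5*¼ = -5/4)
(N(13, U) + O(G(4, E(-4)), y(2)))² = ((-3 - √(13² + (-4)²)) - 11)² = ((-3 - √(169 + 16)) - 11)² = ((-3 - √185) - 11)² = (-14 - √185)²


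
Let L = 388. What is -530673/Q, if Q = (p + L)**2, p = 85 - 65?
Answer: -176891/55488 ≈ -3.1879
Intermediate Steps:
p = 20
Q = 166464 (Q = (20 + 388)**2 = 408**2 = 166464)
-530673/Q = -530673/166464 = -530673*1/166464 = -176891/55488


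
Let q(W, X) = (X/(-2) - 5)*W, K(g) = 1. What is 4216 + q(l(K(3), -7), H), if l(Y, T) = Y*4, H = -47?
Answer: 4290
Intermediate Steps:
l(Y, T) = 4*Y
q(W, X) = W*(-5 - X/2) (q(W, X) = (-X/2 - 5)*W = (-5 - X/2)*W = W*(-5 - X/2))
4216 + q(l(K(3), -7), H) = 4216 - 4*1*(10 - 47)/2 = 4216 - 1/2*4*(-37) = 4216 + 74 = 4290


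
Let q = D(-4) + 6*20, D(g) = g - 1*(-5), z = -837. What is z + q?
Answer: -716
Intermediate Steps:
D(g) = 5 + g (D(g) = g + 5 = 5 + g)
q = 121 (q = (5 - 4) + 6*20 = 1 + 120 = 121)
z + q = -837 + 121 = -716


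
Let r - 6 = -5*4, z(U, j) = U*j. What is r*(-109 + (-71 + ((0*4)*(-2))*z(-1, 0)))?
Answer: 2520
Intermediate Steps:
r = -14 (r = 6 - 5*4 = 6 - 20 = -14)
r*(-109 + (-71 + ((0*4)*(-2))*z(-1, 0))) = -14*(-109 + (-71 + ((0*4)*(-2))*(-1*0))) = -14*(-109 + (-71 + (0*(-2))*0)) = -14*(-109 + (-71 + 0*0)) = -14*(-109 + (-71 + 0)) = -14*(-109 - 71) = -14*(-180) = 2520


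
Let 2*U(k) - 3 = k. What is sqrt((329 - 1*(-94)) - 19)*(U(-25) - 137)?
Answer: -296*sqrt(101) ≈ -2974.8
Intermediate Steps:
U(k) = 3/2 + k/2
sqrt((329 - 1*(-94)) - 19)*(U(-25) - 137) = sqrt((329 - 1*(-94)) - 19)*((3/2 + (1/2)*(-25)) - 137) = sqrt((329 + 94) - 19)*((3/2 - 25/2) - 137) = sqrt(423 - 19)*(-11 - 137) = sqrt(404)*(-148) = (2*sqrt(101))*(-148) = -296*sqrt(101)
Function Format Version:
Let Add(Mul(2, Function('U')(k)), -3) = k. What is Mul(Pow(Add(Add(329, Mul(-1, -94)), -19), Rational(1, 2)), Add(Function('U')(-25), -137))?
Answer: Mul(-296, Pow(101, Rational(1, 2))) ≈ -2974.8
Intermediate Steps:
Function('U')(k) = Add(Rational(3, 2), Mul(Rational(1, 2), k))
Mul(Pow(Add(Add(329, Mul(-1, -94)), -19), Rational(1, 2)), Add(Function('U')(-25), -137)) = Mul(Pow(Add(Add(329, Mul(-1, -94)), -19), Rational(1, 2)), Add(Add(Rational(3, 2), Mul(Rational(1, 2), -25)), -137)) = Mul(Pow(Add(Add(329, 94), -19), Rational(1, 2)), Add(Add(Rational(3, 2), Rational(-25, 2)), -137)) = Mul(Pow(Add(423, -19), Rational(1, 2)), Add(-11, -137)) = Mul(Pow(404, Rational(1, 2)), -148) = Mul(Mul(2, Pow(101, Rational(1, 2))), -148) = Mul(-296, Pow(101, Rational(1, 2)))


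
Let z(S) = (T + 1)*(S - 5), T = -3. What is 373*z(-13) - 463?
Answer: 12965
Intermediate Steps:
z(S) = 10 - 2*S (z(S) = (-3 + 1)*(S - 5) = -2*(-5 + S) = 10 - 2*S)
373*z(-13) - 463 = 373*(10 - 2*(-13)) - 463 = 373*(10 + 26) - 463 = 373*36 - 463 = 13428 - 463 = 12965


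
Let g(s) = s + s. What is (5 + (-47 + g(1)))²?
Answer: 1600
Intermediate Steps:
g(s) = 2*s
(5 + (-47 + g(1)))² = (5 + (-47 + 2*1))² = (5 + (-47 + 2))² = (5 - 45)² = (-40)² = 1600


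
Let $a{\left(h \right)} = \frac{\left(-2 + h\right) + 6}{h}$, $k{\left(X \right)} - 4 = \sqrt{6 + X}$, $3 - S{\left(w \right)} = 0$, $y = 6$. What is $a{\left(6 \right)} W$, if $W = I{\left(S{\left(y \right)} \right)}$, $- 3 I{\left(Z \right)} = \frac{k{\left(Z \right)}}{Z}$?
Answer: $- \frac{35}{27} \approx -1.2963$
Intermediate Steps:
$S{\left(w \right)} = 3$ ($S{\left(w \right)} = 3 - 0 = 3 + 0 = 3$)
$k{\left(X \right)} = 4 + \sqrt{6 + X}$
$I{\left(Z \right)} = - \frac{4 + \sqrt{6 + Z}}{3 Z}$ ($I{\left(Z \right)} = - \frac{\left(4 + \sqrt{6 + Z}\right) \frac{1}{Z}}{3} = - \frac{\frac{1}{Z} \left(4 + \sqrt{6 + Z}\right)}{3} = - \frac{4 + \sqrt{6 + Z}}{3 Z}$)
$W = - \frac{7}{9}$ ($W = \frac{-4 - \sqrt{6 + 3}}{3 \cdot 3} = \frac{1}{3} \cdot \frac{1}{3} \left(-4 - \sqrt{9}\right) = \frac{1}{3} \cdot \frac{1}{3} \left(-4 - 3\right) = \frac{1}{3} \cdot \frac{1}{3} \left(-7\right) = - \frac{7}{9} \approx -0.77778$)
$a{\left(h \right)} = \frac{4 + h}{h}$
$a{\left(6 \right)} W = \frac{4 + 6}{6} \left(- \frac{7}{9}\right) = \frac{1}{6} \cdot 10 \left(- \frac{7}{9}\right) = \frac{5}{3} \left(- \frac{7}{9}\right) = - \frac{35}{27}$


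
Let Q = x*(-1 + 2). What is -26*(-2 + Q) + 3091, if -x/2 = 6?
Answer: 3455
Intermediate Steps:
x = -12 (x = -2*6 = -12)
Q = -12 (Q = -12*(-1 + 2) = -12*1 = -12)
-26*(-2 + Q) + 3091 = -26*(-2 - 12) + 3091 = -26*(-14) + 3091 = 364 + 3091 = 3455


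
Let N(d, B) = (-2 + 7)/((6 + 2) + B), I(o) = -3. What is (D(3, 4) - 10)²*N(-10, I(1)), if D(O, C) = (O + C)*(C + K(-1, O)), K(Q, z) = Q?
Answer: 121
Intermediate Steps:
D(O, C) = (-1 + C)*(C + O) (D(O, C) = (O + C)*(C - 1) = (C + O)*(-1 + C) = (-1 + C)*(C + O))
N(d, B) = 5/(8 + B)
(D(3, 4) - 10)²*N(-10, I(1)) = ((4² - 1*4 - 1*3 + 4*3) - 10)²*(5/(8 - 3)) = ((16 - 4 - 3 + 12) - 10)²*(5/5) = (21 - 10)²*(5*(⅕)) = 11²*1 = 121*1 = 121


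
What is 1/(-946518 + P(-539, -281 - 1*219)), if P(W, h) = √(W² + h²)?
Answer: -946518/895895783803 - √540521/895895783803 ≈ -1.0573e-6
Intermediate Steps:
1/(-946518 + P(-539, -281 - 1*219)) = 1/(-946518 + √((-539)² + (-281 - 1*219)²)) = 1/(-946518 + √(290521 + (-281 - 219)²)) = 1/(-946518 + √(290521 + (-500)²)) = 1/(-946518 + √(290521 + 250000)) = 1/(-946518 + √540521)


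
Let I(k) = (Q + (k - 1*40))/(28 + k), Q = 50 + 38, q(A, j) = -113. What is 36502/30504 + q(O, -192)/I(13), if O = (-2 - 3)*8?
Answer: -69549205/930372 ≈ -74.754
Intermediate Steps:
O = -40 (O = -5*8 = -40)
Q = 88
I(k) = (48 + k)/(28 + k) (I(k) = (88 + (k - 1*40))/(28 + k) = (88 + (k - 40))/(28 + k) = (88 + (-40 + k))/(28 + k) = (48 + k)/(28 + k))
36502/30504 + q(O, -192)/I(13) = 36502/30504 - 113*(28 + 13)/(48 + 13) = 36502*(1/30504) - 113/(61/41) = 18251/15252 - 113/((1/41)*61) = 18251/15252 - 113/61/41 = 18251/15252 - 113*41/61 = 18251/15252 - 4633/61 = -69549205/930372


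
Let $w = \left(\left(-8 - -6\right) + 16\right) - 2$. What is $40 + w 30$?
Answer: $400$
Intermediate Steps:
$w = 12$ ($w = \left(\left(-8 + 6\right) + 16\right) - 2 = \left(-2 + 16\right) - 2 = 14 - 2 = 12$)
$40 + w 30 = 40 + 12 \cdot 30 = 40 + 360 = 400$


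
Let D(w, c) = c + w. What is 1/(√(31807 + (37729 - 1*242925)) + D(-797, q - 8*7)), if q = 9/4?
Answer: -332/350113 - 16*I*√173389/14354633 ≈ -0.00094827 - 0.00046413*I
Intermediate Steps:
q = 9/4 (q = 9*(¼) = 9/4 ≈ 2.2500)
1/(√(31807 + (37729 - 1*242925)) + D(-797, q - 8*7)) = 1/(√(31807 + (37729 - 1*242925)) + ((9/4 - 8*7) - 797)) = 1/(√(31807 + (37729 - 242925)) + ((9/4 - 56) - 797)) = 1/(√(31807 - 205196) + (-215/4 - 797)) = 1/(√(-173389) - 3403/4) = 1/(I*√173389 - 3403/4) = 1/(-3403/4 + I*√173389)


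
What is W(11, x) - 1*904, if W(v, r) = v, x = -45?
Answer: -893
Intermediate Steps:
W(11, x) - 1*904 = 11 - 1*904 = 11 - 904 = -893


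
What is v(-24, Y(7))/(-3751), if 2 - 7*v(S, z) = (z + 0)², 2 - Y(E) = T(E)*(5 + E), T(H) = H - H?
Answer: 2/26257 ≈ 7.6170e-5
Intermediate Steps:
T(H) = 0
Y(E) = 2 (Y(E) = 2 - 0*(5 + E) = 2 - 1*0 = 2 + 0 = 2)
v(S, z) = 2/7 - z²/7 (v(S, z) = 2/7 - (z + 0)²/7 = 2/7 - z²/7)
v(-24, Y(7))/(-3751) = (2/7 - ⅐*2²)/(-3751) = (2/7 - ⅐*4)*(-1/3751) = (2/7 - 4/7)*(-1/3751) = -2/7*(-1/3751) = 2/26257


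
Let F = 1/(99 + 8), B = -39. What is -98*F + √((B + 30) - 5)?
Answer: -98/107 + I*√14 ≈ -0.91589 + 3.7417*I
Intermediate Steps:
F = 1/107 ≈ 0.0093458
-98*F + √((B + 30) - 5) = -98*1/107 + √((-39 + 30) - 5) = -98/107 + √(-9 - 5) = -98/107 + √(-14) = -98/107 + I*√14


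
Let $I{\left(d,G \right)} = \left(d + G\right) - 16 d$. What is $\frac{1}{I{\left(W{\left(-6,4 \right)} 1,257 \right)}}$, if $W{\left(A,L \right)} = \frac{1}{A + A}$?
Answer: $\frac{4}{1033} \approx 0.0038722$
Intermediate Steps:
$W{\left(A,L \right)} = \frac{1}{2 A}$
$I{\left(d,G \right)} = G - 15 d$ ($I{\left(d,G \right)} = \left(G + d\right) - 16 d = G - 15 d$)
$\frac{1}{I{\left(W{\left(-6,4 \right)} 1,257 \right)}} = \frac{1}{257 - 15 \frac{1}{2 \left(-6\right)} 1} = \frac{1}{257 - 15 \cdot \frac{1}{2} \left(- \frac{1}{6}\right) 1} = \frac{1}{257 - 15 \left(\left(- \frac{1}{12}\right) 1\right)} = \frac{1}{257 - - \frac{5}{4}} = \frac{1}{257 + \frac{5}{4}} = \frac{1}{\frac{1033}{4}} = \frac{4}{1033}$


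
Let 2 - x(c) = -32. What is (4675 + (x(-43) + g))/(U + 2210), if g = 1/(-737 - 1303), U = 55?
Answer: 9606359/4620600 ≈ 2.0790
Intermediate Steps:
g = -1/2040 (g = 1/(-2040) = -1/2040 ≈ -0.00049020)
x(c) = 34 (x(c) = 2 - 1*(-32) = 2 + 32 = 34)
(4675 + (x(-43) + g))/(U + 2210) = (4675 + (34 - 1/2040))/(55 + 2210) = (4675 + 69359/2040)/2265 = (9606359/2040)*(1/2265) = 9606359/4620600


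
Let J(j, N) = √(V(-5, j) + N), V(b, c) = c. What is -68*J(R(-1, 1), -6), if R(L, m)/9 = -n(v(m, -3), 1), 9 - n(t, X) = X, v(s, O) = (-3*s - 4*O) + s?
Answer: -68*I*√78 ≈ -600.56*I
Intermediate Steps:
v(s, O) = -4*O - 2*s (v(s, O) = (-4*O - 3*s) + s = -4*O - 2*s)
n(t, X) = 9 - X
R(L, m) = -72 (R(L, m) = 9*(-(9 - 1*1)) = 9*(-(9 - 1)) = 9*(-1*8) = 9*(-8) = -72)
J(j, N) = √(N + j) (J(j, N) = √(j + N) = √(N + j))
-68*J(R(-1, 1), -6) = -68*√(-6 - 72) = -68*I*√78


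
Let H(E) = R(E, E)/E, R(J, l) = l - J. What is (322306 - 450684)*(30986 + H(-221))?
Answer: -3977920708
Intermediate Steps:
H(E) = 0 (H(E) = (E - E)/E = 0/E = 0)
(322306 - 450684)*(30986 + H(-221)) = (322306 - 450684)*(30986 + 0) = -128378*30986 = -3977920708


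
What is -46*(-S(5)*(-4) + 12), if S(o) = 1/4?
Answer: -598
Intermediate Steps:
S(o) = ¼
-46*(-S(5)*(-4) + 12) = -46*(-1*¼*(-4) + 12) = -46*(-¼*(-4) + 12) = -46*(1 + 12) = -46*13 = -598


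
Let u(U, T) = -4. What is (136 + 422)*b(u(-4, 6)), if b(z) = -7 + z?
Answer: -6138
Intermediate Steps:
(136 + 422)*b(u(-4, 6)) = (136 + 422)*(-7 - 4) = 558*(-11) = -6138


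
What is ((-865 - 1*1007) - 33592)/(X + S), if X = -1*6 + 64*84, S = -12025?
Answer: 3224/605 ≈ 5.3289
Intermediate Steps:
X = 5370 (X = -6 + 5376 = 5370)
((-865 - 1*1007) - 33592)/(X + S) = ((-865 - 1*1007) - 33592)/(5370 - 12025) = ((-865 - 1007) - 33592)/(-6655) = (-1872 - 33592)*(-1/6655) = -35464*(-1/6655) = 3224/605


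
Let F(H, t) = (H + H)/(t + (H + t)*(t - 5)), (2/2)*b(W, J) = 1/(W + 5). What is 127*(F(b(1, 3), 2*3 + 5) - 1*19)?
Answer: -564515/234 ≈ -2412.5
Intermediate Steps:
b(W, J) = 1/(5 + W) (b(W, J) = 1/(W + 5) = 1/(5 + W))
F(H, t) = 2*H/(t + (-5 + t)*(H + t)) (F(H, t) = (2*H)/(t + (H + t)*(-5 + t)) = (2*H)/(t + (-5 + t)*(H + t)) = 2*H/(t + (-5 + t)*(H + t)))
127*(F(b(1, 3), 2*3 + 5) - 1*19) = 127*(2/((5 + 1)*((2*3 + 5)² - 5/(5 + 1) - 4*(2*3 + 5) + (2*3 + 5)/(5 + 1))) - 1*19) = 127*(2/(6*((6 + 5)² - 5/6 - 4*(6 + 5) + (6 + 5)/6)) - 19) = 127*(2*(⅙)/(11² - 5*⅙ - 4*11 + (⅙)*11) - 19) = 127*(2*(⅙)/(121 - ⅚ - 44 + 11/6) - 19) = 127*(2*(⅙)/78 - 19) = 127*(2*(⅙)*(1/78) - 19) = 127*(1/234 - 19) = 127*(-4445/234) = -564515/234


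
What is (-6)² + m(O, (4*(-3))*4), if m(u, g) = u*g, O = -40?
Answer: 1956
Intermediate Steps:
m(u, g) = g*u
(-6)² + m(O, (4*(-3))*4) = (-6)² + ((4*(-3))*4)*(-40) = 36 - 12*4*(-40) = 36 - 48*(-40) = 36 + 1920 = 1956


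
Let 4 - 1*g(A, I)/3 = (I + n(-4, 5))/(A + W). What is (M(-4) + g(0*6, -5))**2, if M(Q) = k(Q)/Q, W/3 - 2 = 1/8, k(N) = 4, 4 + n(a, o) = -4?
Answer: 84681/289 ≈ 293.01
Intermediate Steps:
n(a, o) = -8 (n(a, o) = -4 - 4 = -8)
W = 51/8 (W = 6 + 3/8 = 51/8 ≈ 6.3750)
M(Q) = 4/Q
g(A, I) = 12 - 3*(-8 + I)/(51/8 + A) (g(A, I) = 12 - 3*(I - 8)/(A + 51/8) = 12 - 3*(-8 + I)/(51/8 + A))
(M(-4) + g(0*6, -5))**2 = (4/(-4) + 12*(67 - 2*(-5) + 8*(0*6))/(51 + 8*(0*6)))**2 = (4*(-1/4) + 12*(67 + 10 + 8*0)/(51 + 8*0))**2 = (-1 + 12*(67 + 10 + 0)/(51 + 0))**2 = (-1 + 12*77/51)**2 = (-1 + 12*(1/51)*77)**2 = (-1 + 308/17)**2 = (291/17)**2 = 84681/289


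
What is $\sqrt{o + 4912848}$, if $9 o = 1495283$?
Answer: $\frac{\sqrt{45710915}}{3} \approx 2253.7$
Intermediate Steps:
$o = \frac{1495283}{9}$ ($o = \frac{1}{9} \cdot 1495283 = \frac{1495283}{9} \approx 1.6614 \cdot 10^{5}$)
$\sqrt{o + 4912848} = \sqrt{\frac{1495283}{9} + 4912848} = \sqrt{\frac{45710915}{9}} = \frac{\sqrt{45710915}}{3}$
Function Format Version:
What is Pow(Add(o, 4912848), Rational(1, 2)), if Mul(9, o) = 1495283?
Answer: Mul(Rational(1, 3), Pow(45710915, Rational(1, 2))) ≈ 2253.7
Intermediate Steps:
o = Rational(1495283, 9) (o = Mul(Rational(1, 9), 1495283) = Rational(1495283, 9) ≈ 1.6614e+5)
Pow(Add(o, 4912848), Rational(1, 2)) = Pow(Add(Rational(1495283, 9), 4912848), Rational(1, 2)) = Pow(Rational(45710915, 9), Rational(1, 2)) = Mul(Rational(1, 3), Pow(45710915, Rational(1, 2)))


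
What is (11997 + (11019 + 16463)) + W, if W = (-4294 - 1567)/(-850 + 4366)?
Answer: 138802303/3516 ≈ 39477.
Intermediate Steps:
W = -5861/3516 ≈ -1.6670
(11997 + (11019 + 16463)) + W = (11997 + (11019 + 16463)) - 5861/3516 = (11997 + 27482) - 5861/3516 = 39479 - 5861/3516 = 138802303/3516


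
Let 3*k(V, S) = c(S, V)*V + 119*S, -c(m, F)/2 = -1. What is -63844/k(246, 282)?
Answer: -31922/5675 ≈ -5.6250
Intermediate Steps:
c(m, F) = 2 (c(m, F) = -2*(-1) = 2)
k(V, S) = 2*V/3 + 119*S/3 (k(V, S) = (2*V + 119*S)/3 = 2*V/3 + 119*S/3)
-63844/k(246, 282) = -63844/((⅔)*246 + (119/3)*282) = -63844/(164 + 11186) = -63844/11350 = -63844*1/11350 = -31922/5675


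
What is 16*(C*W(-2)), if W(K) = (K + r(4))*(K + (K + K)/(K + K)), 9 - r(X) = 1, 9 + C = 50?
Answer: -3936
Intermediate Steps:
C = 41 (C = -9 + 50 = 41)
r(X) = 8 (r(X) = 9 - 1*1 = 9 - 1 = 8)
W(K) = (1 + K)*(8 + K) (W(K) = (K + 8)*(K + (K + K)/(K + K)) = (8 + K)*(K + (2*K)/((2*K))) = (8 + K)*(K + (2*K)*(1/(2*K))) = (8 + K)*(K + 1) = (8 + K)*(1 + K) = (1 + K)*(8 + K))
16*(C*W(-2)) = 16*(41*(8 + (-2)² + 9*(-2))) = 16*(41*(8 + 4 - 18)) = 16*(41*(-6)) = 16*(-246) = -3936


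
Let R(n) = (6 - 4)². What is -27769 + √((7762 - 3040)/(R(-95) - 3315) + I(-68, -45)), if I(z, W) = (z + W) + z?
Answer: -27769 + I*√1999887043/3311 ≈ -27769.0 + 13.507*I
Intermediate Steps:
I(z, W) = W + 2*z (I(z, W) = (W + z) + z = W + 2*z)
R(n) = 4 (R(n) = 2² = 4)
-27769 + √((7762 - 3040)/(R(-95) - 3315) + I(-68, -45)) = -27769 + √((7762 - 3040)/(4 - 3315) + (-45 + 2*(-68))) = -27769 + √(4722/(-3311) + (-45 - 136)) = -27769 + √(4722*(-1/3311) - 181) = -27769 + √(-4722/3311 - 181) = -27769 + √(-604013/3311) = -27769 + I*√1999887043/3311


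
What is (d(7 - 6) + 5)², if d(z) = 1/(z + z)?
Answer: 121/4 ≈ 30.250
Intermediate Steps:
d(z) = 1/(2*z)
(d(7 - 6) + 5)² = (1/(2*(7 - 6)) + 5)² = ((½)/1 + 5)² = ((½)*1 + 5)² = (½ + 5)² = (11/2)² = 121/4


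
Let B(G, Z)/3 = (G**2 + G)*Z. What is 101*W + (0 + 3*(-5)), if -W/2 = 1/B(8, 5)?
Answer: -8201/540 ≈ -15.187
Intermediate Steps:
B(G, Z) = 3*Z*(G + G**2) (B(G, Z) = 3*((G**2 + G)*Z) = 3*((G + G**2)*Z) = 3*(Z*(G + G**2)) = 3*Z*(G + G**2))
W = -1/540 (W = -2*1/(120*(1 + 8)) = -2/(3*8*5*9) = -2/1080 = -2*1/1080 = -1/540 ≈ -0.0018519)
101*W + (0 + 3*(-5)) = 101*(-1/540) + (0 + 3*(-5)) = -101/540 + (0 - 15) = -101/540 - 15 = -8201/540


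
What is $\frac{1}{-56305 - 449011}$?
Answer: $- \frac{1}{505316} \approx -1.979 \cdot 10^{-6}$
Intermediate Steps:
$\frac{1}{-56305 - 449011} = \frac{1}{-505316} = - \frac{1}{505316}$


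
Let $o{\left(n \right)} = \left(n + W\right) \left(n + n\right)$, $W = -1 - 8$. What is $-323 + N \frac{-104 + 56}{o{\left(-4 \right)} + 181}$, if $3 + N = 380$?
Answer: $- \frac{36717}{95} \approx -386.49$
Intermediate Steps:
$W = -9$ ($W = -1 - 8 = -9$)
$N = 377$ ($N = -3 + 380 = 377$)
$o{\left(n \right)} = 2 n \left(-9 + n\right)$ ($o{\left(n \right)} = \left(n - 9\right) \left(n + n\right) = \left(-9 + n\right) 2 n = 2 n \left(-9 + n\right)$)
$-323 + N \frac{-104 + 56}{o{\left(-4 \right)} + 181} = -323 + 377 \frac{-104 + 56}{2 \left(-4\right) \left(-9 - 4\right) + 181} = -323 + 377 \left(- \frac{48}{2 \left(-4\right) \left(-13\right) + 181}\right) = -323 + 377 \left(- \frac{48}{104 + 181}\right) = -323 + 377 \left(- \frac{48}{285}\right) = -323 + 377 \left(\left(-48\right) \frac{1}{285}\right) = -323 + 377 \left(- \frac{16}{95}\right) = -323 - \frac{6032}{95} = - \frac{36717}{95}$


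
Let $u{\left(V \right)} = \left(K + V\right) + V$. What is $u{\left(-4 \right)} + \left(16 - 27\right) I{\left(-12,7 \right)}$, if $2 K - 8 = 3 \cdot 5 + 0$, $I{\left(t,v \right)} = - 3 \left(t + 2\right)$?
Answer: $- \frac{653}{2} \approx -326.5$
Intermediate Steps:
$I{\left(t,v \right)} = -6 - 3 t$ ($I{\left(t,v \right)} = - 3 \left(2 + t\right) = -6 - 3 t$)
$K = \frac{23}{2}$ ($K = 4 + \frac{3 \cdot 5 + 0}{2} = 4 + \frac{15 + 0}{2} = 4 + \frac{1}{2} \cdot 15 = 4 + \frac{15}{2} = \frac{23}{2} \approx 11.5$)
$u{\left(V \right)} = \frac{23}{2} + 2 V$ ($u{\left(V \right)} = \left(\frac{23}{2} + V\right) + V = \frac{23}{2} + 2 V$)
$u{\left(-4 \right)} + \left(16 - 27\right) I{\left(-12,7 \right)} = \left(\frac{23}{2} + 2 \left(-4\right)\right) + \left(16 - 27\right) \left(-6 - -36\right) = \left(\frac{23}{2} - 8\right) + \left(16 - 27\right) \left(-6 + 36\right) = \frac{7}{2} - 330 = - \frac{653}{2}$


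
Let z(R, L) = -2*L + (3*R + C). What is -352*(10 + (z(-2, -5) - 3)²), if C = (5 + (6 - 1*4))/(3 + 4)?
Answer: -4928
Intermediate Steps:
C = 1 (C = (5 + (6 - 4))/7 = (5 + 2)*(⅐) = 7*(⅐) = 1)
z(R, L) = 1 - 2*L + 3*R (z(R, L) = -2*L + (3*R + 1) = -2*L + (1 + 3*R) = 1 - 2*L + 3*R)
-352*(10 + (z(-2, -5) - 3)²) = -352*(10 + ((1 - 2*(-5) + 3*(-2)) - 3)²) = -352*(10 + ((1 + 10 - 6) - 3)²) = -352*(10 + (5 - 3)²) = -352*(10 + 2²) = -352*(10 + 4) = -352*14 = -4928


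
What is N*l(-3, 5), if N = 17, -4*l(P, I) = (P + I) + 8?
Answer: -85/2 ≈ -42.500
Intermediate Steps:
l(P, I) = -2 - I/4 - P/4 (l(P, I) = -((P + I) + 8)/4 = -((I + P) + 8)/4 = -(8 + I + P)/4 = -2 - I/4 - P/4)
N*l(-3, 5) = 17*(-2 - ¼*5 - ¼*(-3)) = 17*(-2 - 5/4 + ¾) = 17*(-5/2) = -85/2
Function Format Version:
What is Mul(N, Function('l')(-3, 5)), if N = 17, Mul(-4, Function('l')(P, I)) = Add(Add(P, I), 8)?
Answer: Rational(-85, 2) ≈ -42.500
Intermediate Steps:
Function('l')(P, I) = Add(-2, Mul(Rational(-1, 4), I), Mul(Rational(-1, 4), P)) (Function('l')(P, I) = Mul(Rational(-1, 4), Add(Add(P, I), 8)) = Mul(Rational(-1, 4), Add(Add(I, P), 8)) = Mul(Rational(-1, 4), Add(8, I, P)) = Add(-2, Mul(Rational(-1, 4), I), Mul(Rational(-1, 4), P)))
Mul(N, Function('l')(-3, 5)) = Mul(17, Add(-2, Mul(Rational(-1, 4), 5), Mul(Rational(-1, 4), -3))) = Mul(17, Add(-2, Rational(-5, 4), Rational(3, 4))) = Mul(17, Rational(-5, 2)) = Rational(-85, 2)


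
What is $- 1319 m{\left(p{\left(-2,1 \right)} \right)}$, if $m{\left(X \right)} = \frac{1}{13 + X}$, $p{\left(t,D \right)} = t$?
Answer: $- \frac{1319}{11} \approx -119.91$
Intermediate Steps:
$- 1319 m{\left(p{\left(-2,1 \right)} \right)} = - \frac{1319}{13 - 2} = - \frac{1319}{11}$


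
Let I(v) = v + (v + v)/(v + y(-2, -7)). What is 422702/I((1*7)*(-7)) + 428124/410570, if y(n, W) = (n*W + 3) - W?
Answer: -309874036268/33050885 ≈ -9375.7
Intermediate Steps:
y(n, W) = 3 - W + W*n (y(n, W) = (W*n + 3) - W = (3 + W*n) - W = 3 - W + W*n)
I(v) = v + 2*v/(24 + v) (I(v) = v + (v + v)/(v + (3 - 1*(-7) - 7*(-2))) = v + (2*v)/(v + (3 + 7 + 14)) = v + (2*v)/(v + 24) = v + (2*v)/(24 + v) = v + 2*v/(24 + v))
422702/I((1*7)*(-7)) + 428124/410570 = 422702/((((1*7)*(-7))*(26 + (1*7)*(-7))/(24 + (1*7)*(-7)))) + 428124/410570 = 422702/(((7*(-7))*(26 + 7*(-7))/(24 + 7*(-7)))) + 428124*(1/410570) = 422702/((-49*(26 - 49)/(24 - 49))) + 214062/205285 = 422702/((-49*(-23)/(-25))) + 214062/205285 = 422702/((-49*(-1/25)*(-23))) + 214062/205285 = 422702/(-1127/25) + 214062/205285 = 422702*(-25/1127) + 214062/205285 = -1509650/161 + 214062/205285 = -309874036268/33050885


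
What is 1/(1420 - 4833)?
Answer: -1/3413 ≈ -0.00029300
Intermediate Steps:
1/(1420 - 4833) = 1/(-3413) = -1/3413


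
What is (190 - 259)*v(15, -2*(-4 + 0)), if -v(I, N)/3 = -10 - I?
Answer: -5175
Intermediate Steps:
v(I, N) = 30 + 3*I (v(I, N) = -3*(-10 - I) = 30 + 3*I)
(190 - 259)*v(15, -2*(-4 + 0)) = (190 - 259)*(30 + 3*15) = -69*(30 + 45) = -69*75 = -5175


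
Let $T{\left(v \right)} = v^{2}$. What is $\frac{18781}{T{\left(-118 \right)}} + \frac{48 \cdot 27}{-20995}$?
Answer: $\frac{376261591}{292334380} \approx 1.2871$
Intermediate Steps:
$\frac{18781}{T{\left(-118 \right)}} + \frac{48 \cdot 27}{-20995} = \frac{18781}{\left(-118\right)^{2}} + \frac{48 \cdot 27}{-20995} = \frac{18781}{13924} + 1296 \left(- \frac{1}{20995}\right) = 18781 \cdot \frac{1}{13924} - \frac{1296}{20995} = \frac{18781}{13924} - \frac{1296}{20995} = \frac{376261591}{292334380}$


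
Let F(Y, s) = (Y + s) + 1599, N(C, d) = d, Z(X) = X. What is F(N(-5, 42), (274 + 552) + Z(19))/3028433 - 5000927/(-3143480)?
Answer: 15152787048671/9519818566840 ≈ 1.5917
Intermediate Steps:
F(Y, s) = 1599 + Y + s
F(N(-5, 42), (274 + 552) + Z(19))/3028433 - 5000927/(-3143480) = (1599 + 42 + ((274 + 552) + 19))/3028433 - 5000927/(-3143480) = (1599 + 42 + (826 + 19))*(1/3028433) - 5000927*(-1/3143480) = (1599 + 42 + 845)*(1/3028433) + 5000927/3143480 = 2486*(1/3028433) + 5000927/3143480 = 2486/3028433 + 5000927/3143480 = 15152787048671/9519818566840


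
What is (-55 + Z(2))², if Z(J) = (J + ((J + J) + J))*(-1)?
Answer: 3969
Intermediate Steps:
Z(J) = -4*J (Z(J) = (J + (2*J + J))*(-1) = (J + 3*J)*(-1) = (4*J)*(-1) = -4*J)
(-55 + Z(2))² = (-55 - 4*2)² = (-55 - 8)² = (-63)² = 3969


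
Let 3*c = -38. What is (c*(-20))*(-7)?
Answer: -5320/3 ≈ -1773.3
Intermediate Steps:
c = -38/3 (c = (1/3)*(-38) = -38/3 ≈ -12.667)
(c*(-20))*(-7) = -38/3*(-20)*(-7) = (760/3)*(-7) = -5320/3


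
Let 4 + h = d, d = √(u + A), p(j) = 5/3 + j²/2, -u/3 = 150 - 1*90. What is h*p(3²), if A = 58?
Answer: -506/3 + 253*I*√122/6 ≈ -168.67 + 465.75*I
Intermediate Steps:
u = -180 (u = -3*(150 - 1*90) = -3*(150 - 90) = -3*60 = -180)
p(j) = 5/3 + j²/2 (p(j) = 5*(⅓) + j²*(½) = 5/3 + j²/2)
d = I*√122 (d = √(-180 + 58) = √(-122) = I*√122 ≈ 11.045*I)
h = -4 + I*√122 ≈ -4.0 + 11.045*I
h*p(3²) = (-4 + I*√122)*(5/3 + (3²)²/2) = (-4 + I*√122)*(5/3 + (½)*9²) = (-4 + I*√122)*(5/3 + (½)*81) = (-4 + I*√122)*(5/3 + 81/2) = (-4 + I*√122)*(253/6) = -506/3 + 253*I*√122/6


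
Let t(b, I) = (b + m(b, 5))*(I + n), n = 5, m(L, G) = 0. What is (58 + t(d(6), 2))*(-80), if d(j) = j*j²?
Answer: -125600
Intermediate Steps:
d(j) = j³
t(b, I) = b*(5 + I) (t(b, I) = (b + 0)*(I + 5) = b*(5 + I))
(58 + t(d(6), 2))*(-80) = (58 + 6³*(5 + 2))*(-80) = (58 + 216*7)*(-80) = (58 + 1512)*(-80) = 1570*(-80) = -125600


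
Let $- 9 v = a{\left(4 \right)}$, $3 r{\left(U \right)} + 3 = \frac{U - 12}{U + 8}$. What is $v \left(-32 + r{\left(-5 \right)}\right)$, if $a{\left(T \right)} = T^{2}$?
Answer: $\frac{5024}{81} \approx 62.025$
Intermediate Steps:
$r{\left(U \right)} = -1 + \frac{-12 + U}{3 \left(8 + U\right)}$ ($r{\left(U \right)} = -1 + \frac{\left(U - 12\right) \frac{1}{U + 8}}{3} = -1 + \frac{\left(-12 + U\right) \frac{1}{8 + U}}{3} = -1 + \frac{\frac{1}{8 + U} \left(-12 + U\right)}{3} = -1 + \frac{-12 + U}{3 \left(8 + U\right)}$)
$v = - \frac{16}{9}$ ($v = - \frac{4^{2}}{9} = \left(- \frac{1}{9}\right) 16 = - \frac{16}{9} \approx -1.7778$)
$v \left(-32 + r{\left(-5 \right)}\right) = - \frac{16 \left(-32 + \frac{2 \left(-18 - -5\right)}{3 \left(8 - 5\right)}\right)}{9} = - \frac{16 \left(-32 + \frac{2 \left(-18 + 5\right)}{3 \cdot 3}\right)}{9} = - \frac{16 \left(-32 + \frac{2}{3} \cdot \frac{1}{3} \left(-13\right)\right)}{9} = - \frac{16 \left(-32 - \frac{26}{9}\right)}{9} = \left(- \frac{16}{9}\right) \left(- \frac{314}{9}\right) = \frac{5024}{81}$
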